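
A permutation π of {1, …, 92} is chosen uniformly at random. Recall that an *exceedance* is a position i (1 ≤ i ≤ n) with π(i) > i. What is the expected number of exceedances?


Write X = Σ_{i=1}^{92} X_i, where X_i = 1_{π(i) > i}.
For each fixed i, π(i) is uniform over {1, …, 92} (marginal of a uniform permutation), so P[π(i) > i] = (n − i)/n. Summing: Σ_{i=1}^{92} (n − i)/n = (0 + 1 + … + 91)/92 = 92(92 − 1)/(2·92) = (92 − 1)/2.
Hence E[X] = Σ_{i=1}^{92} (92 − i)/92 = 91/2 ≈ 45.500.

E[X] = 91/2 = 45.500.


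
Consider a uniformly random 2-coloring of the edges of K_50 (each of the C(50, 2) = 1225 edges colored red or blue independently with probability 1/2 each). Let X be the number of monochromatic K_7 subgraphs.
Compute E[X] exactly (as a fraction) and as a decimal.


Let X = Σ_S X_S over the C(50, 7) = 99884400 subsets S of size 7, where X_S = 1 if the K_7 on S is monochromatic.
For a fixed S, the K_7 on S has C(7, 2) = 21 edges. P[all 21 edges red] = (1/2)^21, and likewise for blue, so P[monochromatic] = 2·(1/2)^21 = 2^{1 − 21} = 1/1048576.
Summing: E[X] = C(50, 7) · 2^{1 − 21} = 99884400 · 1/1048576 = 6242775/65536.
Numerically: E[X] ≈ 95.257.

E[X] = C(50,7)·2^(1−C(7,2)) = 6242775/65536 ≈ 95.257.


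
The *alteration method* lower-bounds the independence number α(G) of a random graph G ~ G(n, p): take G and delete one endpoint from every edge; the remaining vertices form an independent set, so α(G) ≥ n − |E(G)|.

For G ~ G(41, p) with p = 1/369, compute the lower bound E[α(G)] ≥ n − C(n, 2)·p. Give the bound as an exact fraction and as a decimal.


E[|E(G)|] = C(41, 2)·p = 820 · (1/369) = 20/9.
E[α(G)] ≥ n − E[|E(G)|] = 41 − 20/9 = 349/9.
Numerically: ≈ 38.7778.
(This is only a lower bound; the true E[α(G)] may be larger.)

E[α(G)] ≥ 349/9 ≈ 38.7778.


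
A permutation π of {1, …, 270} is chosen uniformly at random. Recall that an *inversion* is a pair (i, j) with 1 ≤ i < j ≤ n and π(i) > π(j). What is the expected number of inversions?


Write X = Σ X_I over the C(270, 2) = 36315 pairs i < j, with X_I the indicator of one inversion.
There are 36315 indicators.
For each fixed pair i < j, the values π(i) and π(j) are two distinct elements of {1, …, 270} in uniformly random order; by symmetry P[π(i) > π(j)] = 1/2.
By linearity: E[X] = 36315 · (1/2) = C(270, 2) · (1/2) = 36315/2 = 36315/2 ≈ 18157.500000.

E[X] = 36315/2 = 18157.500000.


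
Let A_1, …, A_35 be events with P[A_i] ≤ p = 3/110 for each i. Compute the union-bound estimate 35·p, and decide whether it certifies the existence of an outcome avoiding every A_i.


Union bound: P[∪_{i=1}^{35} A_i] ≤ Σ_i P[A_i] ≤ 35·p = 35·(3/110) = 21/22.
Numerically: 21/22 ≈ 0.955.
Is 21/22 < 1? YES.
Since P[∪ A_i] ≤ 21/22 < 1, the complement has P[∩ A_i^c] ≥ 1 − 21/22 = 1/22 > 0, so some outcome avoids every A_i.

35·p = 21/22 ≈ 0.955; existence CERTIFIED by the union bound.


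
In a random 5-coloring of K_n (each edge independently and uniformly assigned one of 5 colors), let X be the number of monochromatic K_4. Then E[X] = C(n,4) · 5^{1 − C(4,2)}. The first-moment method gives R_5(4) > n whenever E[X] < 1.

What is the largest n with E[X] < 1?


We need C(n, 4) · 5^{1 − 6} < 1, i.e. C(n, 4) < 5^{6 − 1} = 3125.
Check values of n near the boundary:
  n = 12: C(12, 4) = 495; 495 < 3125? YES
  n = 13: C(13, 4) = 715; 715 < 3125? YES
  n = 14: C(14, 4) = 1001; 1001 < 3125? YES
  n = 15: C(15, 4) = 1365; 1365 < 3125? YES
  n = 16: C(16, 4) = 1820; 1820 < 3125? YES
  n = 17: C(17, 4) = 2380; 2380 < 3125? YES
  n = 18: C(18, 4) = 3060; 3060 < 3125? YES
  n = 19: C(19, 4) = 3876; 3876 < 3125? NO
  n = 20: C(20, 4) = 4845; 4845 < 3125? NO
  n = 21: C(21, 4) = 5985; 5985 < 3125? NO
The largest n with C(n, 4) < 3125 is n = 18 (where E[X] = 612/625 ≈ 0.979). Hence R_5(4) > 18, i.e. R_5(4) ≥ 19.

Largest n = 18; hence R_5(4) > 18.


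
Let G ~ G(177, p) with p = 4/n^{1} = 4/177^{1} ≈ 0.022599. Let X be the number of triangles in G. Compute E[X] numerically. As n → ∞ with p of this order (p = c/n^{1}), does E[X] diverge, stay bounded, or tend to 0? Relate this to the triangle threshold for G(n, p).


Number of potential triangles: C(177, 3) = 908600.
Each occurs with probability p³ ≈ (0.022599)³ ≈ 1.1541445e-05.
By linearity: E[X] = C(177, 3)·p³ ≈ 908600 · 1.1541445e-05 ≈ 10.48656.
Here α = 1, so p = 4/n is exactly at the triangle threshold p ~ 1/n. Asymptotically E[X] → c³/6 = 4³/6 = 32/3 ≈ 10.66667, a bounded constant. In this regime the triangle count is asymptotically Poisson(c³/6).

E[X] ≈ 10.48656; in regime p = Θ(1/n^{1}) E[X] stays bounded (at the triangle threshold p ~ 1/n).


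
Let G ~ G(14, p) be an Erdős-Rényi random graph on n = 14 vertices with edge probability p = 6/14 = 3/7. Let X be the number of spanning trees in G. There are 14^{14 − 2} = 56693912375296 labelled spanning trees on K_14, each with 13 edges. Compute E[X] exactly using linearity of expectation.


K_14 has 14^{14 − 2} = 56693912375296 labelled spanning trees.
For each such spanning tree H, let X_H = 1 if all 13 edges of H are present in G. Then P[X_H = 1] = p^{13} = (3/7)^{13} = 1594323/96889010407.
Summing the indicators: E[X] = Σ_H E[X_H] = 56693912375296 · p^{13} = 56693912375296 · 1594323/96889010407 = 6530347008/7.
Numerically: E[X] ≈ 9.32907e+08.

E[X] = 56693912375296 · (3/7)^{13} = 6530347008/7 ≈ 9.32907e+08.


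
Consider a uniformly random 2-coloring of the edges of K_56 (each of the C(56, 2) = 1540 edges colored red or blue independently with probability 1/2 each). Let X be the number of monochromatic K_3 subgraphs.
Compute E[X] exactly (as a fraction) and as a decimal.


Let X = Σ_S X_S over the C(56, 3) = 27720 subsets S of size 3, where X_S = 1 if the K_3 on S is monochromatic.
For a fixed S, the K_3 on S has C(3, 2) = 3 edges. P[all 3 edges red] = (1/2)^3, and likewise for blue, so P[monochromatic] = 2·(1/2)^3 = 2^{1 − 3} = 1/4.
By linearity of expectation: E[X] = C(56, 3) · 2^{1 − 3} = 27720 · 1/4 = 6930.
Numerically: E[X] ≈ 6930.00000.

E[X] = C(56,3)·2^(1−C(3,2)) = 6930 ≈ 6930.00000.


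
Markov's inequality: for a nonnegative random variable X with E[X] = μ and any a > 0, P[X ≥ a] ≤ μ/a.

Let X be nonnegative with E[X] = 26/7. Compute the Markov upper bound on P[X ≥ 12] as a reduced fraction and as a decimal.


μ = E[X] = 26/7, a = 12.
Markov: P[X ≥ 12] ≤ μ/a = (26/7)/12 = 13/42.
Numerically: ≈ 0.309524.
(Since a = 12 > μ = 3.714286, the bound 13/42 is < 1 and informative.)

P[X ≥ 12] ≤ 13/42 ≈ 0.309524.


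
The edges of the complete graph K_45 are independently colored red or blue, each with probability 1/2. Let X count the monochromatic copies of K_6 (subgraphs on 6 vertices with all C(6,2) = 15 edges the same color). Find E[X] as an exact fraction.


Let X = Σ_S X_S over the C(45, 6) = 8145060 subsets S of size 6, where X_S = 1 if the K_6 on S is monochromatic.
For a fixed S, the K_6 on S has C(6, 2) = 15 edges. P[all 15 edges red] = (1/2)^15, and likewise for blue, so P[monochromatic] = 2·(1/2)^15 = 2^{1 − 15} = 1/16384.
By linearity: E[X] = C(45, 6) · 2^{1 − 15} = 8145060 · 1/16384 = 2036265/4096.
Numerically: E[X] ≈ 497.13501.

E[X] = C(45,6)·2^(1−C(6,2)) = 2036265/4096 ≈ 497.13501.


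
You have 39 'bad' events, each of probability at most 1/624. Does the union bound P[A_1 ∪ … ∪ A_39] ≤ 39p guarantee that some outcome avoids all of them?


Union bound: P[∪_{i=1}^{39} A_i] ≤ Σ_i P[A_i] ≤ 39·p = 39·(1/624) = 1/16.
Numerically: 1/16 ≈ 0.06250.
Is 1/16 < 1? YES.
Since P[∪ A_i] ≤ 1/16 < 1, the complement has P[∩ A_i^c] ≥ 1 − 1/16 = 15/16 > 0, so some outcome avoids every A_i.

39·p = 1/16 ≈ 0.06250; existence CERTIFIED by the union bound.


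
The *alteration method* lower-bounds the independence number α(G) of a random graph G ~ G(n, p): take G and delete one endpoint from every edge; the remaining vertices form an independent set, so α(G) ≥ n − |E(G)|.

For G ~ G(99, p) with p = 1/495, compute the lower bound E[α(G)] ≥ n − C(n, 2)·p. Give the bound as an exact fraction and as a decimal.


E[|E(G)|] = C(99, 2)·p = 4851 · (1/495) = 49/5.
E[α(G)] ≥ n − E[|E(G)|] = 99 − 49/5 = 446/5.
Numerically: ≈ 89.20000.
(This is only a lower bound; the true E[α(G)] may be larger.)

E[α(G)] ≥ 446/5 ≈ 89.20000.


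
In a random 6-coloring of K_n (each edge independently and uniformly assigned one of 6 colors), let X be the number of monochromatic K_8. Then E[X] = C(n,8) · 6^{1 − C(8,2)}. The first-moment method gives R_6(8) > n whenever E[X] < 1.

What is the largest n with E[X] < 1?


We need C(n, 8) · 6^{1 − 28} < 1, i.e. C(n, 8) < 6^{28 − 1} = 1023490369077469249536.
Check values of n near the boundary:
  n = 1591: C(1591, 8) = 1000427749141189953870; 1000427749141189953870 < 1023490369077469249536? YES
  n = 1592: C(1592, 8) = 1005480414540892933435; 1005480414540892933435 < 1023490369077469249536? YES
  n = 1593: C(1593, 8) = 1010555394551193970323; 1010555394551193970323 < 1023490369077469249536? YES
  n = 1594: C(1594, 8) = 1015652773590544255167; 1015652773590544255167 < 1023490369077469249536? YES
  n = 1595: C(1595, 8) = 1020772636343363633895; 1020772636343363633895 < 1023490369077469249536? YES
  n = 1596: C(1596, 8) = 1025915067760710553965; 1025915067760710553965 < 1023490369077469249536? NO
  n = 1597: C(1597, 8) = 1031080153060953275445; 1031080153060953275445 < 1023490369077469249536? NO
  n = 1598: C(1598, 8) = 1036267977730442348529; 1036267977730442348529 < 1023490369077469249536? NO
The largest n with C(n, 8) < 1023490369077469249536 is n = 1595 (where E[X] = 113419181815929292655/113721152119718805504 ≈ 0.9973446). Hence R_6(8) > 1595, i.e. R_6(8) ≥ 1596.

Largest n = 1595; hence R_6(8) > 1595.


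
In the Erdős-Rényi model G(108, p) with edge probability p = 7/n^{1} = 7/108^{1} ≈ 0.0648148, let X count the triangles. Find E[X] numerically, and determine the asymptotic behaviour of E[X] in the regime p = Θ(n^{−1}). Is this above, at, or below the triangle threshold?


Number of potential triangles: C(108, 3) = 204156.
Each occurs with probability p³ ≈ (0.0648148)³ ≈ 2.72284459e-04.
By linearity: E[X] = C(108, 3)·p³ ≈ 204156 · 2.72284459e-04 ≈ 55.588506.
Here α = 1, so p = 7/n is exactly at the triangle threshold p ~ 1/n. Asymptotically E[X] → c³/6 = 7³/6 = 343/6 ≈ 57.166667, a bounded constant. In this regime the triangle count is asymptotically Poisson(c³/6).

E[X] ≈ 55.588506; in regime p = Θ(1/n^{1}) E[X] stays bounded (at the triangle threshold p ~ 1/n).


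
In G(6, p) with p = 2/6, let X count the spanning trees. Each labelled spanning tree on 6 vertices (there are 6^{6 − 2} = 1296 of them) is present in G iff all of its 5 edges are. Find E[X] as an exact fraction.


K_6 has 6^{6 − 2} = 1296 labelled spanning trees.
For each such spanning tree H, let X_H = 1 if all 5 edges of H are present in G. Then P[X_H = 1] = p^{5} = (1/3)^{5} = 1/243.
By linearity of expectation: E[X] = Σ_H E[X_H] = 1296 · p^{5} = 1296 · 1/243 = 16/3.
Numerically: E[X] ≈ 5.333.

E[X] = 1296 · (1/3)^{5} = 16/3 ≈ 5.333.


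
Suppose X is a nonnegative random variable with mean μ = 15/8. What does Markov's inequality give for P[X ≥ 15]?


μ = E[X] = 15/8, a = 15.
Markov: P[X ≥ 15] ≤ μ/a = (15/8)/15 = 1/8.
Numerically: ≈ 0.1250.
(Since a = 15 > μ = 1.8750, the bound 1/8 is < 1 and informative.)

P[X ≥ 15] ≤ 1/8 ≈ 0.1250.


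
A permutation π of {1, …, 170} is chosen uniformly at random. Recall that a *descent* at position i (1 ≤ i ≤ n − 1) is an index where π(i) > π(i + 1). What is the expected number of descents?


Write X = Σ X_I over i = 1, …, 169, with X_I the indicator of one descent.
There are 169 indicators.
For each fixed i, the pair (π(i), π(i+1)) is a uniformly random ordered pair of distinct values from {1, …, 170}; by symmetry P[π(i) > π(i+1)] = 1/2.
By linearity: E[X] = 169 · (1/2) = (170 − 1) · (1/2) = 169/2 ≈ 84.50000.

E[X] = 169/2 = 84.50000.


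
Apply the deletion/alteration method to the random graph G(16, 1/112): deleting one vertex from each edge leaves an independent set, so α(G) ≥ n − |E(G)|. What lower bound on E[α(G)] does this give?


E[|E(G)|] = C(16, 2)·p = 120 · (1/112) = 15/14.
E[α(G)] ≥ n − E[|E(G)|] = 16 − 15/14 = 209/14.
Numerically: ≈ 14.9286.
(This is only a lower bound; the true E[α(G)] may be larger.)

E[α(G)] ≥ 209/14 ≈ 14.9286.


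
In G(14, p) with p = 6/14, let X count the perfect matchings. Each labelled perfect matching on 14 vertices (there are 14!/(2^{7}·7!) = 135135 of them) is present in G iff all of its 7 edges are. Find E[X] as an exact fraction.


K_14 has 14!/(2^{7}·7!) = 135135 labelled perfect matchings.
For each such perfect matching H, let X_H = 1 if all 7 edges of H are present in G. Then P[X_H = 1] = p^{7} = (3/7)^{7} = 2187/823543.
By linearity: E[X] = Σ_H E[X_H] = 135135 · p^{7} = 135135 · 2187/823543 = 42220035/117649.
Numerically: E[X] ≈ 359.

E[X] = 135135 · (3/7)^{7} = 42220035/117649 ≈ 359.


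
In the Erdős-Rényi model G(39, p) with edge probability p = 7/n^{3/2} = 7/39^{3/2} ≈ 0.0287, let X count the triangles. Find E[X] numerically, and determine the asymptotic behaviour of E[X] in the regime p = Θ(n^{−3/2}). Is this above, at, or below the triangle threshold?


Number of potential triangles: C(39, 3) = 9139.
Each occurs with probability p³ ≈ (0.0287)³ ≈ 2.37412e-05.
By linearity: E[X] = C(39, 3)·p³ ≈ 9139 · 2.37412e-05 ≈ 0.217.
Since α = 3/2 > 1, p = c/n^{3/2} = o(1/n) is below the triangle threshold p ~ 1/n. Asymptotically E[X] ~ (c³/6)·n^{3(1−α)} = (7³/6)·n^{-1.5} → 0, so by Markov's inequality G has no triangles w.h.p.

E[X] ≈ 0.217; in regime p = Θ(1/n^{3/2}) E[X] tends to 0 (below the triangle threshold p ~ 1/n).


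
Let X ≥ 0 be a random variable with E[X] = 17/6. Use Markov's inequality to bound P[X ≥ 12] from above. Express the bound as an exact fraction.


μ = E[X] = 17/6, a = 12.
Markov: P[X ≥ 12] ≤ μ/a = (17/6)/12 = 17/72.
Numerically: ≈ 0.23611.
(Since a = 12 > μ = 2.83333, the bound 17/72 is < 1 and informative.)

P[X ≥ 12] ≤ 17/72 ≈ 0.23611.


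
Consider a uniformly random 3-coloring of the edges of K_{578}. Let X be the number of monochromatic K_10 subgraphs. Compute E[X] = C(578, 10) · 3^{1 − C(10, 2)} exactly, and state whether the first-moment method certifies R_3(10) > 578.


E[X] = C(578, 10) · 3^{1 − 45} = 1060514767274403635480 · 3^{−44} = 1060514767274403635480/984770902183611232881.
As a reduced fraction: E[X] = 1060514767274403635480/984770902183611232881 ≈ 1.076915.
Is E[X] < 1? NO.
Since E[X] ≥ 1, the first-moment bound is inconclusive at n = 578; it does NOT by itself certify R_3(10) > 578.

E[X] = 1060514767274403635480/984770902183611232881 ≈ 1.076915; E[X] ≥ 1; first-moment method inconclusive here.


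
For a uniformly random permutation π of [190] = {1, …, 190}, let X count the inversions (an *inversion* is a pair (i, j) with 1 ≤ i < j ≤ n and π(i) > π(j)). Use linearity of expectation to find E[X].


Write X = Σ X_I over the C(190, 2) = 17955 pairs i < j, with X_I the indicator of one inversion.
There are 17955 indicators.
For each fixed pair i < j, the values π(i) and π(j) are two distinct elements of {1, …, 190} in uniformly random order; by symmetry P[π(i) > π(j)] = 1/2.
By linearity: E[X] = 17955 · (1/2) = C(190, 2) · (1/2) = 17955/2 = 17955/2 ≈ 8977.500.

E[X] = 17955/2 = 8977.500.


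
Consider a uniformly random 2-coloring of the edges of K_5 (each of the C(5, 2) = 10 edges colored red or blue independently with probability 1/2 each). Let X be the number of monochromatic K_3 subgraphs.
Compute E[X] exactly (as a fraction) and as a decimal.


Let X = Σ_S X_S over the C(5, 3) = 10 subsets S of size 3, where X_S = 1 if the K_3 on S is monochromatic.
For a fixed S, the K_3 on S has C(3, 2) = 3 edges. P[all 3 edges red] = (1/2)^3, and likewise for blue, so P[monochromatic] = 2·(1/2)^3 = 2^{1 − 3} = 1/4.
By linearity of expectation: E[X] = C(5, 3) · 2^{1 − 3} = 10 · 1/4 = 5/2.
Numerically: E[X] ≈ 2.50000.

E[X] = C(5,3)·2^(1−C(3,2)) = 5/2 ≈ 2.50000.


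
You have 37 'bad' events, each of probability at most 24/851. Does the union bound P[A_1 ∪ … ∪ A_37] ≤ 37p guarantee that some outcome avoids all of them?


Union bound: P[∪_{i=1}^{37} A_i] ≤ Σ_i P[A_i] ≤ 37·p = 37·(24/851) = 24/23.
Numerically: 24/23 ≈ 1.0435.
Is 24/23 < 1? NO.
Since the bound 24/23 is ≥ 1, the union bound is uninformative here; it does NOT by itself certify existence.

37·p = 24/23 ≈ 1.0435; existence NOT certified by the union bound.


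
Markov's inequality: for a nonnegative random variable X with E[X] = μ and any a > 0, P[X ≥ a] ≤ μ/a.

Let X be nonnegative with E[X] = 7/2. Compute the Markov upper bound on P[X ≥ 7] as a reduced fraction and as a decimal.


μ = E[X] = 7/2, a = 7.
Markov: P[X ≥ 7] ≤ μ/a = (7/2)/7 = 1/2.
Numerically: ≈ 0.5000.
(Since a = 7 > μ = 3.5000, the bound 1/2 is < 1 and informative.)

P[X ≥ 7] ≤ 1/2 ≈ 0.5000.


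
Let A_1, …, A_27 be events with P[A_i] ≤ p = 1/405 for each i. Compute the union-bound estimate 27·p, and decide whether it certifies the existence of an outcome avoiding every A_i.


Union bound: P[∪_{i=1}^{27} A_i] ≤ Σ_i P[A_i] ≤ 27·p = 27·(1/405) = 1/15.
Numerically: 1/15 ≈ 0.067.
Is 1/15 < 1? YES.
Since P[∪ A_i] ≤ 1/15 < 1, the complement has P[∩ A_i^c] ≥ 1 − 1/15 = 14/15 > 0, so some outcome avoids every A_i.

27·p = 1/15 ≈ 0.067; existence CERTIFIED by the union bound.


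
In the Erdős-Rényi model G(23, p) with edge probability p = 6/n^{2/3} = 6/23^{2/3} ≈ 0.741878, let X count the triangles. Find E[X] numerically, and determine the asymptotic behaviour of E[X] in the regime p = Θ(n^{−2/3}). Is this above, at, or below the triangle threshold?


Number of potential triangles: C(23, 3) = 1771.
Each occurs with probability p³ ≈ (0.741878)³ ≈ 4.08317580e-01.
By linearity: E[X] = C(23, 3)·p³ ≈ 1771 · 4.08317580e-01 ≈ 723.130435.
Since α = 2/3 < 1, p = c/n^{2/3} ≫ 1/n is above the triangle threshold p ~ 1/n. Asymptotically E[X] ~ (c³/6)·n^{3(1−α)} = (6³/6)·n^{1} → ∞; triangles are abundant w.h.p.

E[X] ≈ 723.130435; in regime p = Θ(1/n^{2/3}) E[X] diverges (above the triangle threshold p ~ 1/n).


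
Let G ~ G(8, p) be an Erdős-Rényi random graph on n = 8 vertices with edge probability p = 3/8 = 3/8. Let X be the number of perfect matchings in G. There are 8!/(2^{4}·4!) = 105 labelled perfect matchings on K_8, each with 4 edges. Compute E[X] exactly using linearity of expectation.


K_8 has 8!/(2^{4}·4!) = 105 labelled perfect matchings.
For each such perfect matching H, let X_H = 1 if all 4 edges of H are present in G. Then P[X_H = 1] = p^{4} = (3/8)^{4} = 81/4096.
By linearity: E[X] = Σ_H E[X_H] = 105 · p^{4} = 105 · 81/4096 = 8505/4096.
Numerically: E[X] ≈ 2.076.

E[X] = 105 · (3/8)^{4} = 8505/4096 ≈ 2.076.


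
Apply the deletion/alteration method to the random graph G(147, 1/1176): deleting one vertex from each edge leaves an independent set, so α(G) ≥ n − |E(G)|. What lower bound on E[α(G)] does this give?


E[|E(G)|] = C(147, 2)·p = 10731 · (1/1176) = 73/8.
E[α(G)] ≥ n − E[|E(G)|] = 147 − 73/8 = 1103/8.
Numerically: ≈ 137.875.
(This is only a lower bound; the true E[α(G)] may be larger.)

E[α(G)] ≥ 1103/8 ≈ 137.875.


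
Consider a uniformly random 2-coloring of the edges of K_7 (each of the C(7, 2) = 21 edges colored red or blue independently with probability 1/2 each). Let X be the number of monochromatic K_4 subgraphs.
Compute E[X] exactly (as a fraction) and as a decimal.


Let X = Σ_S X_S over the C(7, 4) = 35 subsets S of size 4, where X_S = 1 if the K_4 on S is monochromatic.
For a fixed S, the K_4 on S has C(4, 2) = 6 edges. P[all 6 edges red] = (1/2)^6, and likewise for blue, so P[monochromatic] = 2·(1/2)^6 = 2^{1 − 6} = 1/32.
By linearity of expectation: E[X] = C(7, 4) · 2^{1 − 6} = 35 · 1/32 = 35/32.
Numerically: E[X] ≈ 1.094.

E[X] = C(7,4)·2^(1−C(4,2)) = 35/32 ≈ 1.094.


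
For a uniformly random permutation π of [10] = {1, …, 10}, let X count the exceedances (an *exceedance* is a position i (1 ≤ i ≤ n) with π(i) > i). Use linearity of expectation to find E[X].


Write X = Σ_{i=1}^{10} X_i, where X_i = 1_{π(i) > i}.
For each fixed i, π(i) is uniform over {1, …, 10} (marginal of a uniform permutation), so P[π(i) > i] = (n − i)/n. Summing: Σ_{i=1}^{10} (n − i)/n = (0 + 1 + … + 9)/10 = 10(10 − 1)/(2·10) = (10 − 1)/2.
Hence E[X] = Σ_{i=1}^{10} (10 − i)/10 = 9/2 ≈ 4.500000.

E[X] = 9/2 = 4.500000.


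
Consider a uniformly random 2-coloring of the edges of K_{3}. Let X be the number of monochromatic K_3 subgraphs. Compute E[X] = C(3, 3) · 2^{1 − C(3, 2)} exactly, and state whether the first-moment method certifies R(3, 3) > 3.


E[X] = C(3, 3) · 2^{1 − 3} = 1 · 2^{−2} = 1/4.
As a reduced fraction: E[X] = 1/4 ≈ 0.2500.
Is E[X] < 1? YES.
Since E[X] < 1, there exists a 2-coloring of K_{3} with no monochromatic K_3; hence R(3, 3) > 3.

E[X] = 1/4 ≈ 0.2500; E[X] < 1, so R(3, 3) > 3.


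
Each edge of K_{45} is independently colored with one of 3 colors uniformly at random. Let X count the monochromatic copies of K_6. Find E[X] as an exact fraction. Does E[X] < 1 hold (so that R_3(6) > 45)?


E[X] = C(45, 6) · 3^{1 − 15} = 8145060 · 3^{−14} = 8145060/4782969.
As a reduced fraction: E[X] = 2715020/1594323 ≈ 1.703.
Is E[X] < 1? NO.
Since E[X] ≥ 1, the first-moment bound is inconclusive at n = 45; it does NOT by itself certify R_3(6) > 45.

E[X] = 2715020/1594323 ≈ 1.703; E[X] ≥ 1; first-moment method inconclusive here.


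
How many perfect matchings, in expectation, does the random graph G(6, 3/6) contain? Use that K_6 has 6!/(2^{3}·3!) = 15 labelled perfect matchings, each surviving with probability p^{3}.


K_6 has 6!/(2^{3}·3!) = 15 labelled perfect matchings.
For each such perfect matching H, let X_H = 1 if all 3 edges of H are present in G. Then P[X_H = 1] = p^{3} = (1/2)^{3} = 1/8.
By linearity: E[X] = Σ_H E[X_H] = 15 · p^{3} = 15 · 1/8 = 15/8.
Numerically: E[X] ≈ 1.88.

E[X] = 15 · (1/2)^{3} = 15/8 ≈ 1.88.


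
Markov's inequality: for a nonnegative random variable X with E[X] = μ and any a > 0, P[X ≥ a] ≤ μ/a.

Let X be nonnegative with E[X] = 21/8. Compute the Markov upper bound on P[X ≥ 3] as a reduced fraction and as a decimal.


μ = E[X] = 21/8, a = 3.
Markov: P[X ≥ 3] ≤ μ/a = (21/8)/3 = 7/8.
Numerically: ≈ 0.87500.
(Since a = 3 > μ = 2.62500, the bound 7/8 is < 1 and informative.)

P[X ≥ 3] ≤ 7/8 ≈ 0.87500.


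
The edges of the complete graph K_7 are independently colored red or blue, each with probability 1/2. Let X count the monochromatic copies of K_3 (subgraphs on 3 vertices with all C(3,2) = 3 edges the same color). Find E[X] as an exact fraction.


Let X = Σ_S X_S over the C(7, 3) = 35 subsets S of size 3, where X_S = 1 if the K_3 on S is monochromatic.
For a fixed S, the K_3 on S has C(3, 2) = 3 edges. P[all 3 edges red] = (1/2)^3, and likewise for blue, so P[monochromatic] = 2·(1/2)^3 = 2^{1 − 3} = 1/4.
By linearity of expectation: E[X] = C(7, 3) · 2^{1 − 3} = 35 · 1/4 = 35/4.
Numerically: E[X] ≈ 8.750.

E[X] = C(7,3)·2^(1−C(3,2)) = 35/4 ≈ 8.750.


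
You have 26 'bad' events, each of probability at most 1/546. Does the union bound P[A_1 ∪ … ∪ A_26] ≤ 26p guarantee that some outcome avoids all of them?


Union bound: P[∪_{i=1}^{26} A_i] ≤ Σ_i P[A_i] ≤ 26·p = 26·(1/546) = 1/21.
Numerically: 1/21 ≈ 0.04762.
Is 1/21 < 1? YES.
Since P[∪ A_i] ≤ 1/21 < 1, the complement has P[∩ A_i^c] ≥ 1 − 1/21 = 20/21 > 0, so some outcome avoids every A_i.

26·p = 1/21 ≈ 0.04762; existence CERTIFIED by the union bound.


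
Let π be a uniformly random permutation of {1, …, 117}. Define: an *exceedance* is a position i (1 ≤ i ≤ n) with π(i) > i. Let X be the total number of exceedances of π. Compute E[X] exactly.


Write X = Σ_{i=1}^{117} X_i, where X_i = 1_{π(i) > i}.
For each fixed i, π(i) is uniform over {1, …, 117} (marginal of a uniform permutation), so P[π(i) > i] = (n − i)/n. Summing: Σ_{i=1}^{117} (n − i)/n = (0 + 1 + … + 116)/117 = 117(117 − 1)/(2·117) = (117 − 1)/2.
Hence E[X] = Σ_{i=1}^{117} (117 − i)/117 = 58 ≈ 58.000.

E[X] = 58 = 58.000.


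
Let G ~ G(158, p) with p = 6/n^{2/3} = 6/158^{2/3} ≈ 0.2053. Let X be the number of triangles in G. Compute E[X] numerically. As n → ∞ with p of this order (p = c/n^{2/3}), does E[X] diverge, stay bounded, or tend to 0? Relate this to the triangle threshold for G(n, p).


Number of potential triangles: C(158, 3) = 644956.
Each occurs with probability p³ ≈ (0.2053)³ ≈ 8.6524595e-03.
By linearity: E[X] = C(158, 3)·p³ ≈ 644956 · 8.6524595e-03 ≈ 5580.45570.
Since α = 2/3 < 1, p = c/n^{2/3} ≫ 1/n is above the triangle threshold p ~ 1/n. Asymptotically E[X] ~ (c³/6)·n^{3(1−α)} = (6³/6)·n^{1} → ∞; triangles are abundant w.h.p.

E[X] ≈ 5580.45570; in regime p = Θ(1/n^{2/3}) E[X] diverges (above the triangle threshold p ~ 1/n).


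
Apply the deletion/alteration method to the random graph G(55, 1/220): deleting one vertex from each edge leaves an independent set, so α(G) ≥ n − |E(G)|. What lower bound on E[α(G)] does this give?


E[|E(G)|] = C(55, 2)·p = 1485 · (1/220) = 27/4.
E[α(G)] ≥ n − E[|E(G)|] = 55 − 27/4 = 193/4.
Numerically: ≈ 48.250000.
(This is only a lower bound; the true E[α(G)] may be larger.)

E[α(G)] ≥ 193/4 ≈ 48.250000.


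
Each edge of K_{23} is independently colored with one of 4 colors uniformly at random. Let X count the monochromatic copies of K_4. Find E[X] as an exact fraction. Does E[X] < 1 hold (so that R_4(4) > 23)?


E[X] = C(23, 4) · 4^{1 − 6} = 8855 · 4^{−5} = 8855/1024.
As a reduced fraction: E[X] = 8855/1024 ≈ 8.6474609.
Is E[X] < 1? NO.
Since E[X] ≥ 1, the first-moment bound is inconclusive at n = 23; it does NOT by itself certify R_4(4) > 23.

E[X] = 8855/1024 ≈ 8.6474609; E[X] ≥ 1; first-moment method inconclusive here.


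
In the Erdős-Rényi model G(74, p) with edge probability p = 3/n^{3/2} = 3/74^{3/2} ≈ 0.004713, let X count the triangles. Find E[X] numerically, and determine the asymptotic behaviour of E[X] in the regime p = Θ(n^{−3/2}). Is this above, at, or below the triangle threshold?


Number of potential triangles: C(74, 3) = 64824.
Each occurs with probability p³ ≈ (0.004713)³ ≈ 1.046697e-07.
By linearity: E[X] = C(74, 3)·p³ ≈ 64824 · 1.046697e-07 ≈ 0.0068.
Since α = 3/2 > 1, p = c/n^{3/2} = o(1/n) is below the triangle threshold p ~ 1/n. Asymptotically E[X] ~ (c³/6)·n^{3(1−α)} = (3³/6)·n^{-1.5} → 0, so by Markov's inequality G has no triangles w.h.p.

E[X] ≈ 0.0068; in regime p = Θ(1/n^{3/2}) E[X] tends to 0 (below the triangle threshold p ~ 1/n).


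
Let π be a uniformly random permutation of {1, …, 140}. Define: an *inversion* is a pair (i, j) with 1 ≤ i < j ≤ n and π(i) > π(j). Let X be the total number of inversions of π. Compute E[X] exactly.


Write X = Σ X_I over the C(140, 2) = 9730 pairs i < j, with X_I the indicator of one inversion.
There are 9730 indicators.
For each fixed pair i < j, the values π(i) and π(j) are two distinct elements of {1, …, 140} in uniformly random order; by symmetry P[π(i) > π(j)] = 1/2.
By linearity: E[X] = 9730 · (1/2) = C(140, 2) · (1/2) = 9730/2 = 4865 ≈ 4865.000000.

E[X] = 4865 = 4865.000000.


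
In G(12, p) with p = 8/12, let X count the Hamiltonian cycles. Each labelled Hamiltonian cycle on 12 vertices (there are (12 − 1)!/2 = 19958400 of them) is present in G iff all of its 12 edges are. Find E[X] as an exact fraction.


K_12 has (12 − 1)!/2 = 19958400 labelled Hamiltonian cycles.
For each such Hamiltonian cycle H, let X_H = 1 if all 12 edges of H are present in G. Then P[X_H = 1] = p^{12} = (2/3)^{12} = 4096/531441.
By linearity of expectation: E[X] = Σ_H E[X_H] = 19958400 · p^{12} = 19958400 · 4096/531441 = 1009254400/6561.
Numerically: E[X] ≈ 153826.

E[X] = 19958400 · (2/3)^{12} = 1009254400/6561 ≈ 153826.


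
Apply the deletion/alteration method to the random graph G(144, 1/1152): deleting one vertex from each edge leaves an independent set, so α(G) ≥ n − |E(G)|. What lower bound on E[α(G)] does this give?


E[|E(G)|] = C(144, 2)·p = 10296 · (1/1152) = 143/16.
E[α(G)] ≥ n − E[|E(G)|] = 144 − 143/16 = 2161/16.
Numerically: ≈ 135.06250.
(This is only a lower bound; the true E[α(G)] may be larger.)

E[α(G)] ≥ 2161/16 ≈ 135.06250.


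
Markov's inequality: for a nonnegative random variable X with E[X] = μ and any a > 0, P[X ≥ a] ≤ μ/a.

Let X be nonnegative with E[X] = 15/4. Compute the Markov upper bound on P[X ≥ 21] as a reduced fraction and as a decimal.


μ = E[X] = 15/4, a = 21.
Markov: P[X ≥ 21] ≤ μ/a = (15/4)/21 = 5/28.
Numerically: ≈ 0.179.
(Since a = 21 > μ = 3.750, the bound 5/28 is < 1 and informative.)

P[X ≥ 21] ≤ 5/28 ≈ 0.179.


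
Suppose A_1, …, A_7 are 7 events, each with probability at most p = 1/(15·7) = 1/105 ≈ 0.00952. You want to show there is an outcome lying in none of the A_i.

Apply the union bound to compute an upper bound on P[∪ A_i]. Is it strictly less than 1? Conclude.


Union bound: P[∪_{i=1}^{7} A_i] ≤ Σ_i P[A_i] ≤ 7·p = 7·(1/105) = 1/15.
Numerically: 1/15 ≈ 0.06667.
Is 1/15 < 1? YES.
Since P[∪ A_i] ≤ 1/15 < 1, the complement has P[∩ A_i^c] ≥ 1 − 1/15 = 14/15 > 0, so some outcome avoids every A_i.

7·p = 1/15 ≈ 0.06667; existence CERTIFIED by the union bound.


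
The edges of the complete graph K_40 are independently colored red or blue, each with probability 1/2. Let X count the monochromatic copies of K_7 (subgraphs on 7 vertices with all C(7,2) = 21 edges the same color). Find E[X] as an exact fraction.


Let X = Σ_S X_S over the C(40, 7) = 18643560 subsets S of size 7, where X_S = 1 if the K_7 on S is monochromatic.
For a fixed S, the K_7 on S has C(7, 2) = 21 edges. P[all 21 edges red] = (1/2)^21, and likewise for blue, so P[monochromatic] = 2·(1/2)^21 = 2^{1 − 21} = 1/1048576.
By linearity of expectation: E[X] = C(40, 7) · 2^{1 − 21} = 18643560 · 1/1048576 = 2330445/131072.
Numerically: E[X] ≈ 17.780.

E[X] = C(40,7)·2^(1−C(7,2)) = 2330445/131072 ≈ 17.780.


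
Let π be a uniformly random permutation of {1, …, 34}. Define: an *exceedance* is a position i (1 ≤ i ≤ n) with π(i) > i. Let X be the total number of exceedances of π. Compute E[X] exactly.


Write X = Σ_{i=1}^{34} X_i, where X_i = 1_{π(i) > i}.
For each fixed i, π(i) is uniform over {1, …, 34} (marginal of a uniform permutation), so P[π(i) > i] = (n − i)/n. Summing: Σ_{i=1}^{34} (n − i)/n = (0 + 1 + … + 33)/34 = 34(34 − 1)/(2·34) = (34 − 1)/2.
Hence E[X] = Σ_{i=1}^{34} (34 − i)/34 = 33/2 ≈ 16.500000.

E[X] = 33/2 = 16.500000.


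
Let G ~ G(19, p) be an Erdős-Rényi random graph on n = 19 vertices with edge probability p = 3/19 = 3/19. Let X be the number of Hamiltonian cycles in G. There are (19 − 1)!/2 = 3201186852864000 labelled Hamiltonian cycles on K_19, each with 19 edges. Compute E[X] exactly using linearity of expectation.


K_19 has (19 − 1)!/2 = 3201186852864000 labelled Hamiltonian cycles.
For each such Hamiltonian cycle H, let X_H = 1 if all 19 edges of H are present in G. Then P[X_H = 1] = p^{19} = (3/19)^{19} = 1162261467/1978419655660313589123979.
By linearity of expectation: E[X] = Σ_H E[X_H] = 3201186852864000 · p^{19} = 3201186852864000 · 1162261467/1978419655660313589123979 = 3720616127750825791488000/1978419655660313589123979.
Numerically: E[X] ≈ 1.881.

E[X] = 3201186852864000 · (3/19)^{19} = 3720616127750825791488000/1978419655660313589123979 ≈ 1.881.


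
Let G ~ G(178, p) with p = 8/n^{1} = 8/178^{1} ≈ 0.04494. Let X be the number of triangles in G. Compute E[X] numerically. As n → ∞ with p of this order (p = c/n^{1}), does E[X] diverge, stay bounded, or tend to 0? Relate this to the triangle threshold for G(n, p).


Number of potential triangles: C(178, 3) = 924176.
Each occurs with probability p³ ≈ (0.04494)³ ≈ 9.078413e-05.
By linearity: E[X] = C(178, 3)·p³ ≈ 924176 · 9.078413e-05 ≈ 83.9005.
Here α = 1, so p = 8/n is exactly at the triangle threshold p ~ 1/n. Asymptotically E[X] → c³/6 = 8³/6 = 256/3 ≈ 85.3333, a bounded constant. In this regime the triangle count is asymptotically Poisson(c³/6).

E[X] ≈ 83.9005; in regime p = Θ(1/n^{1}) E[X] stays bounded (at the triangle threshold p ~ 1/n).


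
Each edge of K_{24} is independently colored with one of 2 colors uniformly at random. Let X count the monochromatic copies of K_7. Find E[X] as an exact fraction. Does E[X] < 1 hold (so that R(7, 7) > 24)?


E[X] = C(24, 7) · 2^{1 − 21} = 346104 · 2^{−20} = 346104/1048576.
As a reduced fraction: E[X] = 43263/131072 ≈ 0.33007.
Is E[X] < 1? YES.
Since E[X] < 1, there exists a 2-coloring of K_{24} with no monochromatic K_7; hence R(7, 7) > 24.

E[X] = 43263/131072 ≈ 0.33007; E[X] < 1, so R(7, 7) > 24.


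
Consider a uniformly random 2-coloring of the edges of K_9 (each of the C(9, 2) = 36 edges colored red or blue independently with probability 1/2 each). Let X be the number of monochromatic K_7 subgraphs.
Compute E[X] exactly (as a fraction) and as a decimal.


Let X = Σ_S X_S over the C(9, 7) = 36 subsets S of size 7, where X_S = 1 if the K_7 on S is monochromatic.
For a fixed S, the K_7 on S has C(7, 2) = 21 edges. P[all 21 edges red] = (1/2)^21, and likewise for blue, so P[monochromatic] = 2·(1/2)^21 = 2^{1 − 21} = 1/1048576.
Summing: E[X] = C(9, 7) · 2^{1 − 21} = 36 · 1/1048576 = 9/262144.
Numerically: E[X] ≈ 0.000034.

E[X] = C(9,7)·2^(1−C(7,2)) = 9/262144 ≈ 0.000034.


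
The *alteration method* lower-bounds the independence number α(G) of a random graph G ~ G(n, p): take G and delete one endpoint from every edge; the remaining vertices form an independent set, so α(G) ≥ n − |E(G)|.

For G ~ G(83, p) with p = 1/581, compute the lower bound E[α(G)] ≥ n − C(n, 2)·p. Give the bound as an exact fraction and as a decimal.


E[|E(G)|] = C(83, 2)·p = 3403 · (1/581) = 41/7.
E[α(G)] ≥ n − E[|E(G)|] = 83 − 41/7 = 540/7.
Numerically: ≈ 77.142857.
(This is only a lower bound; the true E[α(G)] may be larger.)

E[α(G)] ≥ 540/7 ≈ 77.142857.


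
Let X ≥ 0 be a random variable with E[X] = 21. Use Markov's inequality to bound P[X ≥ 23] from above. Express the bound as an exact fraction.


μ = E[X] = 21, a = 23.
Markov: P[X ≥ 23] ≤ μ/a = (21)/23 = 21/23.
Numerically: ≈ 0.913.
(Since a = 23 > μ = 21.000, the bound 21/23 is < 1 and informative.)

P[X ≥ 23] ≤ 21/23 ≈ 0.913.


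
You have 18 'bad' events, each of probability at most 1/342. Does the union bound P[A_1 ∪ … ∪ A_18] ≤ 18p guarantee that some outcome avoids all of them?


Union bound: P[∪_{i=1}^{18} A_i] ≤ Σ_i P[A_i] ≤ 18·p = 18·(1/342) = 1/19.
Numerically: 1/19 ≈ 0.053.
Is 1/19 < 1? YES.
Since P[∪ A_i] ≤ 1/19 < 1, the complement has P[∩ A_i^c] ≥ 1 − 1/19 = 18/19 > 0, so some outcome avoids every A_i.

18·p = 1/19 ≈ 0.053; existence CERTIFIED by the union bound.


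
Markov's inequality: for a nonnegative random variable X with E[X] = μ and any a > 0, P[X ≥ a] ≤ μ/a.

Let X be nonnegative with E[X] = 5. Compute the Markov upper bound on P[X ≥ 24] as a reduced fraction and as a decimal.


μ = E[X] = 5, a = 24.
Markov: P[X ≥ 24] ≤ μ/a = (5)/24 = 5/24.
Numerically: ≈ 0.20833.
(Since a = 24 > μ = 5.00000, the bound 5/24 is < 1 and informative.)

P[X ≥ 24] ≤ 5/24 ≈ 0.20833.


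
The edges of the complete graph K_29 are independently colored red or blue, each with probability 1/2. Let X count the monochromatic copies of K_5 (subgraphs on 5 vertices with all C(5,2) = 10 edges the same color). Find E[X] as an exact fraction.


Let X = Σ_S X_S over the C(29, 5) = 118755 subsets S of size 5, where X_S = 1 if the K_5 on S is monochromatic.
For a fixed S, the K_5 on S has C(5, 2) = 10 edges. P[all 10 edges red] = (1/2)^10, and likewise for blue, so P[monochromatic] = 2·(1/2)^10 = 2^{1 − 10} = 1/512.
By linearity: E[X] = C(29, 5) · 2^{1 − 10} = 118755 · 1/512 = 118755/512.
Numerically: E[X] ≈ 231.94336.

E[X] = C(29,5)·2^(1−C(5,2)) = 118755/512 ≈ 231.94336.


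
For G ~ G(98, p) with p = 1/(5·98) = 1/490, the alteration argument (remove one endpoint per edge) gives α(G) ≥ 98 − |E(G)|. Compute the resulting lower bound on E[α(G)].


E[|E(G)|] = C(98, 2)·p = 4753 · (1/490) = 97/10.
E[α(G)] ≥ n − E[|E(G)|] = 98 − 97/10 = 883/10.
Numerically: ≈ 88.300000.
(This is only a lower bound; the true E[α(G)] may be larger.)

E[α(G)] ≥ 883/10 ≈ 88.300000.


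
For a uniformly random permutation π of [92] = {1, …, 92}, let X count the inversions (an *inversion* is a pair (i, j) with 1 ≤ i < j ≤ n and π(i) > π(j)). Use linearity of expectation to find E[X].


Write X = Σ X_I over the C(92, 2) = 4186 pairs i < j, with X_I the indicator of one inversion.
There are 4186 indicators.
For each fixed pair i < j, the values π(i) and π(j) are two distinct elements of {1, …, 92} in uniformly random order; by symmetry P[π(i) > π(j)] = 1/2.
By linearity: E[X] = 4186 · (1/2) = C(92, 2) · (1/2) = 4186/2 = 2093 ≈ 2093.00000.

E[X] = 2093 = 2093.00000.


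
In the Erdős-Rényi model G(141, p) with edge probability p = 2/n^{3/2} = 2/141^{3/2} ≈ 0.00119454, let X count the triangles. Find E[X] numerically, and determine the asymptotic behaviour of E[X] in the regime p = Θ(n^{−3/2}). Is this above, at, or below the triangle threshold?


Number of potential triangles: C(141, 3) = 457310.
Each occurs with probability p³ ≈ (0.00119454)³ ≈ 1.70452737e-09.
By linearity: E[X] = C(141, 3)·p³ ≈ 457310 · 1.70452737e-09 ≈ 0.000779.
Since α = 3/2 > 1, p = c/n^{3/2} = o(1/n) is below the triangle threshold p ~ 1/n. Asymptotically E[X] ~ (c³/6)·n^{3(1−α)} = (2³/6)·n^{-1.5} → 0, so by Markov's inequality G has no triangles w.h.p.

E[X] ≈ 0.000779; in regime p = Θ(1/n^{3/2}) E[X] tends to 0 (below the triangle threshold p ~ 1/n).


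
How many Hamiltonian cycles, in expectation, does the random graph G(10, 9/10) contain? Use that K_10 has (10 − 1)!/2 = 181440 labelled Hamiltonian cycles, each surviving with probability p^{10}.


K_10 has (10 − 1)!/2 = 181440 labelled Hamiltonian cycles.
For each such Hamiltonian cycle H, let X_H = 1 if all 10 edges of H are present in G. Then P[X_H = 1] = p^{10} = (9/10)^{10} = 3486784401/10000000000.
By linearity: E[X] = Σ_H E[X_H] = 181440 · p^{10} = 181440 · 3486784401/10000000000 = 1977006755367/31250000.
Numerically: E[X] ≈ 63264.

E[X] = 181440 · (9/10)^{10} = 1977006755367/31250000 ≈ 63264.


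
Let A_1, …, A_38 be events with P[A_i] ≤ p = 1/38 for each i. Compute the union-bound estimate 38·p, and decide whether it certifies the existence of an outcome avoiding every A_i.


Union bound: P[∪_{i=1}^{38} A_i] ≤ Σ_i P[A_i] ≤ 38·p = 38·(1/38) = 1.
Numerically: 1 ≈ 1.0000000.
Is 1 < 1? NO.
Since the bound 1 is ≥ 1, the union bound is uninformative here; it does NOT by itself certify existence.

38·p = 1 ≈ 1.0000000; existence NOT certified by the union bound.


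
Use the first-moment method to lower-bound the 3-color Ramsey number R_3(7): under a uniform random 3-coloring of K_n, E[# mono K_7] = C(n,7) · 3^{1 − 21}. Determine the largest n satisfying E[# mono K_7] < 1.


We need C(n, 7) · 3^{1 − 21} < 1, i.e. C(n, 7) < 3^{21 − 1} = 3486784401.
Check values of n near the boundary:
  n = 76: C(76, 7) = 2186189400; 2186189400 < 3486784401? YES
  n = 77: C(77, 7) = 2404808340; 2404808340 < 3486784401? YES
  n = 78: C(78, 7) = 2641902120; 2641902120 < 3486784401? YES
  n = 79: C(79, 7) = 2898753715; 2898753715 < 3486784401? YES
  n = 80: C(80, 7) = 3176716400; 3176716400 < 3486784401? YES
  n = 81: C(81, 7) = 3477216600; 3477216600 < 3486784401? YES
  n = 82: C(82, 7) = 3801756816; 3801756816 < 3486784401? NO
The largest n with C(n, 7) < 3486784401 is n = 81 (where E[X] = 42928600/43046721 ≈ 0.99726). Hence R_3(7) > 81, i.e. R_3(7) ≥ 82.

Largest n = 81; hence R_3(7) > 81.
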